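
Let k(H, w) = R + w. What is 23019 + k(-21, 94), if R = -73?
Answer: 23040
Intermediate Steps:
k(H, w) = -73 + w
23019 + k(-21, 94) = 23019 + (-73 + 94) = 23019 + 21 = 23040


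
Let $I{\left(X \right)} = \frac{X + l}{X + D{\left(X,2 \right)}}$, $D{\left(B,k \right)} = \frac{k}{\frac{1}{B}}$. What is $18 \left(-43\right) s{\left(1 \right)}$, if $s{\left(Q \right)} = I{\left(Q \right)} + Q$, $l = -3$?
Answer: $-258$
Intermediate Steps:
$D{\left(B,k \right)} = B k$ ($D{\left(B,k \right)} = k B = B k$)
$I{\left(X \right)} = \frac{-3 + X}{3 X}$ ($I{\left(X \right)} = \frac{X - 3}{X + X 2} = \frac{-3 + X}{X + 2 X} = \frac{-3 + X}{3 X}$)
$s{\left(Q \right)} = Q + \frac{-3 + Q}{3 Q}$ ($s{\left(Q \right)} = \frac{-3 + Q}{3 Q} + Q = Q + \frac{-3 + Q}{3 Q}$)
$18 \left(-43\right) s{\left(1 \right)} = 18 \left(-43\right) \left(\frac{1}{3} + 1 - 1^{-1}\right) = - 774 \left(\frac{1}{3} + 1 - 1\right) = \left(-774\right) \frac{1}{3} = -258$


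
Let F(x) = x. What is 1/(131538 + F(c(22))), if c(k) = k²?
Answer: 1/132022 ≈ 7.5745e-6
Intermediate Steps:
1/(131538 + F(c(22))) = 1/(131538 + 22²) = 1/(131538 + 484) = 1/132022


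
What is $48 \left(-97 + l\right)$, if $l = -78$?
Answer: $-8400$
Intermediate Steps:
$48 \left(-97 + l\right) = 48 \left(-97 - 78\right) = 48 \left(-175\right) = -8400$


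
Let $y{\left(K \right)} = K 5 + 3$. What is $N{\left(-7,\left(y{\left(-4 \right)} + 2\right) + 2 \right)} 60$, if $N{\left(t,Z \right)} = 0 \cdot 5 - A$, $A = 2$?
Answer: $-120$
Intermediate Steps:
$y{\left(K \right)} = 3 + 5 K$ ($y{\left(K \right)} = 5 K + 3 = 3 + 5 K$)
$N{\left(t,Z \right)} = -2$ ($N{\left(t,Z \right)} = 0 \cdot 5 - 2 = 0 - 2 = -2$)
$N{\left(-7,\left(y{\left(-4 \right)} + 2\right) + 2 \right)} 60 = \left(-2\right) 60 = -120$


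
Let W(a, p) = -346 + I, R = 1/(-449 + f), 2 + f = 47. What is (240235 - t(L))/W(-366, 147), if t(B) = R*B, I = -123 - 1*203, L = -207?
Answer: -97054733/271488 ≈ -357.49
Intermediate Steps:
f = 45 (f = -2 + 47 = 45)
I = -326 (I = -123 - 203 = -326)
R = -1/404 (R = 1/(-449 + 45) = 1/(-404) = -1/404 ≈ -0.0024752)
W(a, p) = -672 (W(a, p) = -346 - 326 = -672)
t(B) = -B/404
(240235 - t(L))/W(-366, 147) = (240235 - (-1)*(-207)/404)/(-672) = (240235 - 1*207/404)*(-1/672) = (240235 - 207/404)*(-1/672) = (97054733/404)*(-1/672) = -97054733/271488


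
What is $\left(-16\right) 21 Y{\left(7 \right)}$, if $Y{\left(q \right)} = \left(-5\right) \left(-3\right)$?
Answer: $-5040$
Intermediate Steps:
$Y{\left(q \right)} = 15$
$\left(-16\right) 21 Y{\left(7 \right)} = \left(-16\right) 21 \cdot 15 = \left(-336\right) 15 = -5040$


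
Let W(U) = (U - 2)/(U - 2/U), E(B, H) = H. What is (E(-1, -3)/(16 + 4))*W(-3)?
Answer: -9/28 ≈ -0.32143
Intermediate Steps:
W(U) = (-2 + U)/(U - 2/U)
(E(-1, -3)/(16 + 4))*W(-3) = (-3/(16 + 4))*(-3*(-2 - 3)/(-2 + (-3)²)) = (-3/20)*(-3*(-5)/(-2 + 9)) = ((1/20)*(-3))*(-3*(-5)/7) = -(-9)*(-5)/(20*7) = -3/20*15/7 = -9/28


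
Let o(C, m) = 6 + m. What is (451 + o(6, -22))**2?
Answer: 189225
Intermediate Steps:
(451 + o(6, -22))**2 = (451 + (6 - 22))**2 = (451 - 16)**2 = 435**2 = 189225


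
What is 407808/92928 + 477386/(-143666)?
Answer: 9261470/8691793 ≈ 1.0655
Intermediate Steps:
407808/92928 + 477386/(-143666) = 407808*(1/92928) + 477386*(-1/143666) = 531/121 - 238693/71833 = 9261470/8691793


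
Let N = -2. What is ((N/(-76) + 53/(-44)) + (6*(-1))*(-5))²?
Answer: 580569025/698896 ≈ 830.69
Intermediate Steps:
((N/(-76) + 53/(-44)) + (6*(-1))*(-5))² = ((-2/(-76) + 53/(-44)) + (6*(-1))*(-5))² = ((-2*(-1/76) + 53*(-1/44)) - 6*(-5))² = ((1/38 - 53/44) + 30)² = (-985/836 + 30)² = (24095/836)² = 580569025/698896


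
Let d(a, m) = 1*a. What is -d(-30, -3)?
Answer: 30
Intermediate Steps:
d(a, m) = a
-d(-30, -3) = -1*(-30) = 30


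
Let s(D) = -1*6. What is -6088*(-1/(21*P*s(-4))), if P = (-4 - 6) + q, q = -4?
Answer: 1522/441 ≈ 3.4512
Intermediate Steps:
s(D) = -6
P = -14 (P = (-4 - 6) - 4 = -10 - 4 = -14)
-6088*(-1/(21*P*s(-4))) = -6088/(-14*(-21)*(-6)) = -6088/(294*(-6)) = -6088/(-1764) = -6088*(-1/1764) = 1522/441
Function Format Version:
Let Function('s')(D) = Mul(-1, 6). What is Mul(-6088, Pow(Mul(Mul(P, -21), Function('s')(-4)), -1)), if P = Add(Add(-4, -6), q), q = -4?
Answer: Rational(1522, 441) ≈ 3.4512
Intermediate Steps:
Function('s')(D) = -6
P = -14 (P = Add(Add(-4, -6), -4) = Add(-10, -4) = -14)
Mul(-6088, Pow(Mul(Mul(P, -21), Function('s')(-4)), -1)) = Mul(-6088, Pow(Mul(Mul(-14, -21), -6), -1)) = Mul(-6088, Pow(Mul(294, -6), -1)) = Mul(-6088, Pow(-1764, -1)) = Mul(-6088, Rational(-1, 1764)) = Rational(1522, 441)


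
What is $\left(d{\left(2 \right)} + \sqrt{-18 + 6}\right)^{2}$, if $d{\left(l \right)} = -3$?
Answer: $\left(3 - 2 i \sqrt{3}\right)^{2} \approx -3.0 - 20.785 i$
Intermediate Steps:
$\left(d{\left(2 \right)} + \sqrt{-18 + 6}\right)^{2} = \left(-3 + \sqrt{-18 + 6}\right)^{2} = \left(-3 + \sqrt{-12}\right)^{2} = \left(-3 + 2 i \sqrt{3}\right)^{2}$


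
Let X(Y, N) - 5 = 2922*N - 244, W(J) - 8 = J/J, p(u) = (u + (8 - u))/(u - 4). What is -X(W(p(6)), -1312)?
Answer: 3833903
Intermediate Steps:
p(u) = 8/(-4 + u)
W(J) = 9 (W(J) = 8 + J/J = 8 + 1 = 9)
X(Y, N) = -239 + 2922*N (X(Y, N) = 5 + (2922*N - 244) = 5 + (-244 + 2922*N) = -239 + 2922*N)
-X(W(p(6)), -1312) = -(-239 + 2922*(-1312)) = -(-239 - 3833664) = -1*(-3833903) = 3833903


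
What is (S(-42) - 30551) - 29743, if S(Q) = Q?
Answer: -60336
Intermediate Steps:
(S(-42) - 30551) - 29743 = (-42 - 30551) - 29743 = -30593 - 29743 = -60336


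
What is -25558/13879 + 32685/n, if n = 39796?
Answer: -563471053/552328684 ≈ -1.0202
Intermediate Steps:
-25558/13879 + 32685/n = -25558/13879 + 32685/39796 = -563471053/552328684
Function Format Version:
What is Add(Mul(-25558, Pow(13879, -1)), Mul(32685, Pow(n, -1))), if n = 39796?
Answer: Rational(-563471053, 552328684) ≈ -1.0202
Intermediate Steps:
Add(Mul(-25558, Pow(13879, -1)), Mul(32685, Pow(n, -1))) = Add(Mul(-25558, Pow(13879, -1)), Mul(32685, Pow(39796, -1))) = Add(Mul(-25558, Rational(1, 13879)), Mul(32685, Rational(1, 39796))) = Add(Rational(-25558, 13879), Rational(32685, 39796)) = Rational(-563471053, 552328684)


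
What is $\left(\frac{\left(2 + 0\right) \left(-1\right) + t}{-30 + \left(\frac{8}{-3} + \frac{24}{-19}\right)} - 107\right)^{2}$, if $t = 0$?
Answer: $\frac{10694041744}{935089} \approx 11436.0$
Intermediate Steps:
$\left(\frac{\left(2 + 0\right) \left(-1\right) + t}{-30 + \left(\frac{8}{-3} + \frac{24}{-19}\right)} - 107\right)^{2} = \left(\frac{\left(2 + 0\right) \left(-1\right) + 0}{-30 + \left(\frac{8}{-3} + \frac{24}{-19}\right)} - 107\right)^{2} = \left(\frac{2 \left(-1\right) + 0}{-30 + \left(8 \left(- \frac{1}{3}\right) + 24 \left(- \frac{1}{19}\right)\right)} - 107\right)^{2} = \left(\frac{-2 + 0}{-30 - \frac{224}{57}} - 107\right)^{2} = \left(- \frac{2}{-30 - \frac{224}{57}} - 107\right)^{2} = \left(- \frac{2}{- \frac{1934}{57}} - 107\right)^{2} = \left(\left(-2\right) \left(- \frac{57}{1934}\right) - 107\right)^{2} = \left(\frac{57}{967} - 107\right)^{2} = \left(- \frac{103412}{967}\right)^{2} = \frac{10694041744}{935089}$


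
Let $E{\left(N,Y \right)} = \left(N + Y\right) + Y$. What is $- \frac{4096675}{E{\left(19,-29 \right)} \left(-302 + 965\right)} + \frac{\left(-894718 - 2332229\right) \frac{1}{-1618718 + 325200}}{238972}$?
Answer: $\frac{1266342069782644379}{7992775785456072} \approx 158.44$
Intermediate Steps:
$E{\left(N,Y \right)} = N + 2 Y$
$- \frac{4096675}{E{\left(19,-29 \right)} \left(-302 + 965\right)} + \frac{\left(-894718 - 2332229\right) \frac{1}{-1618718 + 325200}}{238972} = - \frac{4096675}{\left(19 + 2 \left(-29\right)\right) \left(-302 + 965\right)} + \frac{\left(-894718 - 2332229\right) \frac{1}{-1618718 + 325200}}{238972} = - \frac{4096675}{\left(19 - 58\right) 663} + - \frac{3226947}{-1293518} \cdot \frac{1}{238972} = - \frac{4096675}{\left(-39\right) 663} + \left(-3226947\right) \left(- \frac{1}{1293518}\right) \frac{1}{238972} = - \frac{4096675}{-25857} + \frac{3226947}{1293518} \cdot \frac{1}{238972} = \left(-4096675\right) \left(- \frac{1}{25857}\right) + \frac{3226947}{309114583496} = \frac{4096675}{25857} + \frac{3226947}{309114583496} = \frac{1266342069782644379}{7992775785456072}$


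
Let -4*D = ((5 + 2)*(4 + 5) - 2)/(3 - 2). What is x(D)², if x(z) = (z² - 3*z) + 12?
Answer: 21576025/256 ≈ 84281.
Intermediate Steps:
D = -61/4 (D = -((5 + 2)*(4 + 5) - 2)/(4*(3 - 2)) = -(7*9 - 2)/(4*1) = -(63 - 2)/4 = -61/4 ≈ -15.250)
x(z) = 12 + z² - 3*z
x(D)² = (12 + (-61/4)² - 3*(-61/4))² = (12 + 3721/16 + 183/4)² = (4645/16)² = 21576025/256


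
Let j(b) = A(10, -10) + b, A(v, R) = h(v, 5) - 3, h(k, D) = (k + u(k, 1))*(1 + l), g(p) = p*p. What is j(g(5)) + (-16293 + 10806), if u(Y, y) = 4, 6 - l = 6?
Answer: -5451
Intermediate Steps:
l = 0 (l = 6 - 1*6 = 6 - 6 = 0)
g(p) = p²
h(k, D) = 4 + k (h(k, D) = (k + 4)*(1 + 0) = (4 + k)*1 = 4 + k)
A(v, R) = 1 + v (A(v, R) = (4 + v) - 3 = 1 + v)
j(b) = 11 + b (j(b) = (1 + 10) + b = 11 + b)
j(g(5)) + (-16293 + 10806) = (11 + 5²) + (-16293 + 10806) = (11 + 25) - 5487 = 36 - 5487 = -5451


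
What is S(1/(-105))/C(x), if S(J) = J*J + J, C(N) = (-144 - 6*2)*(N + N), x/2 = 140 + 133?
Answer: 1/18058950 ≈ 5.5374e-8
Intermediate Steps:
x = 546 (x = 2*(140 + 133) = 2*273 = 546)
C(N) = -312*N (C(N) = (-144 - 12)*(2*N) = -312*N)
S(J) = J + J² (S(J) = J² + J = J + J²)
S(1/(-105))/C(x) = ((1 + 1/(-105))/(-105))/((-312*546)) = -(1 - 1/105)/105/(-170352) = -1/105*104/105*(-1/170352) = -104/11025*(-1/170352) = 1/18058950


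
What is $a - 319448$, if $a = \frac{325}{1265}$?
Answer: $- \frac{80820279}{253} \approx -3.1945 \cdot 10^{5}$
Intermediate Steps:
$a = \frac{65}{253}$ ($a = 325 \cdot \frac{1}{1265} = \frac{65}{253} \approx 0.25692$)
$a - 319448 = \frac{65}{253} - 319448 = - \frac{80820279}{253}$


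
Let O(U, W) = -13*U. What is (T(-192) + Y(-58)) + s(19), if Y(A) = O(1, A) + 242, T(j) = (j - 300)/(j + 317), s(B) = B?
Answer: 30508/125 ≈ 244.06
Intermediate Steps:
T(j) = (-300 + j)/(317 + j)
Y(A) = 229 (Y(A) = -13*1 + 242 = -13 + 242 = 229)
(T(-192) + Y(-58)) + s(19) = ((-300 - 192)/(317 - 192) + 229) + 19 = (-492/125 + 229) + 19 = 28133/125 + 19 = 30508/125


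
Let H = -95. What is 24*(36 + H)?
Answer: -1416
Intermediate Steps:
24*(36 + H) = 24*(36 - 95) = 24*(-59) = -1416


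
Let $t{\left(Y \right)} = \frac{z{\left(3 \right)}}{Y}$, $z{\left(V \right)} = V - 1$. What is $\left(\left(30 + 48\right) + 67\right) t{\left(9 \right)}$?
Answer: $\frac{290}{9} \approx 32.222$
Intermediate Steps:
$z{\left(V \right)} = -1 + V$
$t{\left(Y \right)} = \frac{2}{Y}$ ($t{\left(Y \right)} = \frac{-1 + 3}{Y} = \frac{2}{Y}$)
$\left(\left(30 + 48\right) + 67\right) t{\left(9 \right)} = \left(\left(30 + 48\right) + 67\right) \frac{2}{9} = \left(78 + 67\right) 2 \cdot \frac{1}{9} = 145 \cdot \frac{2}{9} = \frac{290}{9}$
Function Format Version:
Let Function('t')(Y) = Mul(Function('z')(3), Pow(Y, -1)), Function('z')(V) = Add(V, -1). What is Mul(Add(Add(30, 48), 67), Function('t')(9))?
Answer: Rational(290, 9) ≈ 32.222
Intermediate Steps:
Function('z')(V) = Add(-1, V)
Function('t')(Y) = Mul(2, Pow(Y, -1)) (Function('t')(Y) = Mul(Add(-1, 3), Pow(Y, -1)) = Mul(2, Pow(Y, -1)))
Mul(Add(Add(30, 48), 67), Function('t')(9)) = Mul(Add(Add(30, 48), 67), Mul(2, Pow(9, -1))) = Mul(Add(78, 67), Mul(2, Rational(1, 9))) = Mul(145, Rational(2, 9)) = Rational(290, 9)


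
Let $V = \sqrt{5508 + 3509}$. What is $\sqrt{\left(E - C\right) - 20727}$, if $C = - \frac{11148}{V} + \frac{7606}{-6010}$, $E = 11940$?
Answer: $\frac{2 \sqrt{-1612616773824759935 + 226927950629475 \sqrt{9017}}}{27096085} \approx 93.104 i$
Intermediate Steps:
$V = \sqrt{9017} \approx 94.958$
$C = - \frac{3803}{3005} - \frac{11148 \sqrt{9017}}{9017}$ ($C = - \frac{11148}{\sqrt{9017}} + \frac{7606}{-6010} = - 11148 \frac{\sqrt{9017}}{9017} + 7606 \left(- \frac{1}{6010}\right) = - \frac{11148 \sqrt{9017}}{9017} - \frac{3803}{3005} = - \frac{3803}{3005} - \frac{11148 \sqrt{9017}}{9017} \approx -118.66$)
$\sqrt{\left(E - C\right) - 20727} = \sqrt{\left(11940 - \left(- \frac{3803}{3005} - \frac{11148 \sqrt{9017}}{9017}\right)\right) - 20727} = \sqrt{\left(11940 + \left(\frac{3803}{3005} + \frac{11148 \sqrt{9017}}{9017}\right)\right) - 20727} = \sqrt{\left(\frac{35883503}{3005} + \frac{11148 \sqrt{9017}}{9017}\right) - 20727} = \sqrt{- \frac{26401132}{3005} + \frac{11148 \sqrt{9017}}{9017}}$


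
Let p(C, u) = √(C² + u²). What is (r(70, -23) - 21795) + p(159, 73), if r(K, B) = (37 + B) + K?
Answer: -21711 + √30610 ≈ -21536.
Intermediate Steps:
r(K, B) = 37 + B + K
(r(70, -23) - 21795) + p(159, 73) = ((37 - 23 + 70) - 21795) + √(159² + 73²) = (84 - 21795) + √(25281 + 5329) = -21711 + √30610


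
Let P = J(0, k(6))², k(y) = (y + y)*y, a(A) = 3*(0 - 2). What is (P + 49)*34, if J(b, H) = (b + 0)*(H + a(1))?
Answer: 1666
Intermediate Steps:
a(A) = -6 (a(A) = 3*(-2) = -6)
k(y) = 2*y² (k(y) = (2*y)*y = 2*y²)
J(b, H) = b*(-6 + H) (J(b, H) = (b + 0)*(H - 6) = b*(-6 + H))
P = 0 (P = (0*(-6 + 2*6²))² = (0*(-6 + 2*36))² = (0*(-6 + 72))² = (0*66)² = 0² = 0)
(P + 49)*34 = (0 + 49)*34 = 49*34 = 1666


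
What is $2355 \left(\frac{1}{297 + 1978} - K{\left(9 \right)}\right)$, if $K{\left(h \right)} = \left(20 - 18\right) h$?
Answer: $- \frac{19286979}{455} \approx -42389.0$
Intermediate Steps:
$K{\left(h \right)} = 2 h$ ($K{\left(h \right)} = \left(20 - 18\right) h = 2 h$)
$2355 \left(\frac{1}{297 + 1978} - K{\left(9 \right)}\right) = 2355 \left(\frac{1}{297 + 1978} - 2 \cdot 9\right) = 2355 \left(\frac{1}{2275} - 18\right) = 2355 \left(- \frac{40949}{2275}\right) = - \frac{19286979}{455}$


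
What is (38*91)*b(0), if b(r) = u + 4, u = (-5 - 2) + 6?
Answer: 10374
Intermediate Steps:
u = -1 (u = -7 + 6 = -1)
b(r) = 3 (b(r) = -1 + 4 = 3)
(38*91)*b(0) = (38*91)*3 = 3458*3 = 10374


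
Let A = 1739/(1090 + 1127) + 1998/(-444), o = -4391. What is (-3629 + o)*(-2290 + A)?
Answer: 40783043350/2217 ≈ 1.8396e+7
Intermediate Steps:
A = -16475/4434 (A = 1739/2217 + 1998*(-1/444) = 1739*(1/2217) - 9/2 = 1739/2217 - 9/2 = -16475/4434 ≈ -3.7156)
(-3629 + o)*(-2290 + A) = (-3629 - 4391)*(-2290 - 16475/4434) = -8020*(-10170335/4434) = 40783043350/2217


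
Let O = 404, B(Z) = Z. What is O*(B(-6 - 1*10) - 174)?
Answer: -76760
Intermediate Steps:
O*(B(-6 - 1*10) - 174) = 404*((-6 - 1*10) - 174) = 404*((-6 - 10) - 174) = 404*(-16 - 174) = 404*(-190) = -76760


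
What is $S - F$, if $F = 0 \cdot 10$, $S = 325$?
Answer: $325$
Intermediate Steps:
$F = 0$
$S - F = 325 - 0 = 325 + 0 = 325$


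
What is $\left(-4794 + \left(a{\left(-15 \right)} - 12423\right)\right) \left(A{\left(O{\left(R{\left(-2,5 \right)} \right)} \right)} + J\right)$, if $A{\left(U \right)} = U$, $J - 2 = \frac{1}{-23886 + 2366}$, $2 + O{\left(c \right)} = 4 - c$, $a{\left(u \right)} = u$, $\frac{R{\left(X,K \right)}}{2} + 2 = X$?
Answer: $- \frac{278123403}{1345} \approx -2.0678 \cdot 10^{5}$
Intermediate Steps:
$R{\left(X,K \right)} = -4 + 2 X$
$O{\left(c \right)} = 2 - c$ ($O{\left(c \right)} = -2 - \left(-4 + c\right) = 2 - c$)
$J = \frac{43039}{21520}$ ($J = 2 + \frac{1}{-23886 + 2366} = 2 + \frac{1}{-21520} = 2 - \frac{1}{21520} = \frac{43039}{21520} \approx 2.0$)
$\left(-4794 + \left(a{\left(-15 \right)} - 12423\right)\right) \left(A{\left(O{\left(R{\left(-2,5 \right)} \right)} \right)} + J\right) = \left(-4794 - 12438\right) \left(\left(2 - \left(-4 + 2 \left(-2\right)\right)\right) + \frac{43039}{21520}\right) = \left(-4794 - 12438\right) \left(\left(2 - \left(-4 - 4\right)\right) + \frac{43039}{21520}\right) = - 17232 \left(\left(2 - -8\right) + \frac{43039}{21520}\right) = - 17232 \left(\left(2 + 8\right) + \frac{43039}{21520}\right) = - 17232 \left(10 + \frac{43039}{21520}\right) = \left(-17232\right) \frac{258239}{21520} = - \frac{278123403}{1345}$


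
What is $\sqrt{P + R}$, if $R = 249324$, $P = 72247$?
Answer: $\sqrt{321571} \approx 567.07$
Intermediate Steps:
$\sqrt{P + R} = \sqrt{72247 + 249324} = \sqrt{321571}$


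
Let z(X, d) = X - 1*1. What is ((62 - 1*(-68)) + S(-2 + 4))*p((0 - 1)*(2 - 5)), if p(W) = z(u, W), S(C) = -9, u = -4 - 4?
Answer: -1089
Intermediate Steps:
u = -8
z(X, d) = -1 + X (z(X, d) = X - 1 = -1 + X)
p(W) = -9 (p(W) = -1 - 8 = -9)
((62 - 1*(-68)) + S(-2 + 4))*p((0 - 1)*(2 - 5)) = ((62 - 1*(-68)) - 9)*(-9) = ((62 + 68) - 9)*(-9) = (130 - 9)*(-9) = 121*(-9) = -1089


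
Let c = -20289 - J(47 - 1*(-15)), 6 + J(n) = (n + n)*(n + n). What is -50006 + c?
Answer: -85665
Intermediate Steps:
J(n) = -6 + 4*n² (J(n) = -6 + (n + n)*(n + n) = -6 + (2*n)*(2*n) = -6 + 4*n²)
c = -35659 (c = -20289 - (-6 + 4*(47 - 1*(-15))²) = -20289 - (-6 + 4*(47 + 15)²) = -20289 - (-6 + 4*62²) = -20289 - (-6 + 4*3844) = -20289 - (-6 + 15376) = -20289 - 1*15370 = -20289 - 15370 = -35659)
-50006 + c = -50006 - 35659 = -85665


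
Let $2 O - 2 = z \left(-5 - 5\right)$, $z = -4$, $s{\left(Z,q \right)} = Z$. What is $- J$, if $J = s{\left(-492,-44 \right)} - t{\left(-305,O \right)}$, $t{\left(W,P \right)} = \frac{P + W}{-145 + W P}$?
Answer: $\frac{1611442}{3275} \approx 492.04$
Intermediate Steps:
$O = 21$ ($O = 1 + \frac{\left(-4\right) \left(-5 - 5\right)}{2} = 1 + \frac{\left(-4\right) \left(-10\right)}{2} = 1 + \frac{1}{2} \cdot 40 = 1 + 20 = 21$)
$t{\left(W,P \right)} = \frac{P + W}{-145 + P W}$
$J = - \frac{1611442}{3275}$ ($J = -492 - \frac{21 - 305}{-145 + 21 \left(-305\right)} = -492 - \frac{1}{-145 - 6405} \left(-284\right) = -492 - \frac{1}{-6550} \left(-284\right) = -492 - \left(- \frac{1}{6550}\right) \left(-284\right) = -492 - \frac{142}{3275} = - \frac{1611442}{3275} \approx -492.04$)
$- J = \left(-1\right) \left(- \frac{1611442}{3275}\right) = \frac{1611442}{3275}$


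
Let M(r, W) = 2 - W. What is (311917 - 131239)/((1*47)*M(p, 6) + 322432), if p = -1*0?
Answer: 90339/161122 ≈ 0.56069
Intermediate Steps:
p = 0
(311917 - 131239)/((1*47)*M(p, 6) + 322432) = (311917 - 131239)/((1*47)*(2 - 1*6) + 322432) = 180678/(47*(2 - 6) + 322432) = 180678/(47*(-4) + 322432) = 180678/(-188 + 322432) = 180678/322244 = 180678*(1/322244) = 90339/161122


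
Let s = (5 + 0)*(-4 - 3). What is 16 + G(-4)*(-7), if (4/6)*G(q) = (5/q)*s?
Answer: -3547/8 ≈ -443.38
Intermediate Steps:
s = -35 (s = 5*(-7) = -35)
G(q) = -525/(2*q) (G(q) = 3*((5/q)*(-35))/2 = 3*(-175/q)/2 = -525/(2*q))
16 + G(-4)*(-7) = 16 - 525/2/(-4)*(-7) = 16 - 525/2*(-1/4)*(-7) = 16 + (525/8)*(-7) = 16 - 3675/8 = -3547/8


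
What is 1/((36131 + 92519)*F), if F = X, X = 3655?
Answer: 1/470215750 ≈ 2.1267e-9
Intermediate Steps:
F = 3655
1/((36131 + 92519)*F) = 1/((36131 + 92519)*3655) = (1/3655)/128650 = (1/128650)*(1/3655) = 1/470215750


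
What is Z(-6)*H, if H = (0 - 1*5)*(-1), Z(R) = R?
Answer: -30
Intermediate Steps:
H = 5 (H = (0 - 5)*(-1) = -5*(-1) = 5)
Z(-6)*H = -6*5 = -30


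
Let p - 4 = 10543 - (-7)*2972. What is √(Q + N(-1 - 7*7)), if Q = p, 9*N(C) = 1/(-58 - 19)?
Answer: √1672920634/231 ≈ 177.06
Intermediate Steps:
N(C) = -1/693 (N(C) = 1/(9*(-58 - 19)) = (⅑)/(-77) = (⅑)*(-1/77) = -1/693)
p = 31351 (p = 4 + (10543 - (-7)*2972) = 4 + (10543 - 1*(-20804)) = 4 + (10543 + 20804) = 4 + 31347 = 31351)
Q = 31351
√(Q + N(-1 - 7*7)) = √(31351 - 1/693) = √(21726242/693) = √1672920634/231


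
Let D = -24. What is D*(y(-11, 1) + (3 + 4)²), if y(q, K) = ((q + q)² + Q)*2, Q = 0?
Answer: -24408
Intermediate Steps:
y(q, K) = 8*q² (y(q, K) = ((q + q)² + 0)*2 = ((2*q)² + 0)*2 = (4*q² + 0)*2 = (4*q²)*2 = 8*q²)
D*(y(-11, 1) + (3 + 4)²) = -24*(8*(-11)² + (3 + 4)²) = -24*(8*121 + 7²) = -24*(968 + 49) = -24*1017 = -24408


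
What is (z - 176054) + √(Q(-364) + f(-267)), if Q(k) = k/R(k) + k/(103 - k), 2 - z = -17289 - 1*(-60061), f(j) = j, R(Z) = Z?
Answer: -218824 + I*√58181662/467 ≈ -2.1882e+5 + 16.333*I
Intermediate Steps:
z = -42770 (z = 2 - (-17289 - 1*(-60061)) = 2 - (-17289 + 60061) = 2 - 1*42772 = 2 - 42772 = -42770)
Q(k) = 1 + k/(103 - k) (Q(k) = k/k + k/(103 - k) = 1 + k/(103 - k))
(z - 176054) + √(Q(-364) + f(-267)) = (-42770 - 176054) + √(-103/(-103 - 364) - 267) = -218824 + √(-103/(-467) - 267) = -218824 + √(-103*(-1/467) - 267) = -218824 + √(103/467 - 267) = -218824 + √(-124586/467) = -218824 + I*√58181662/467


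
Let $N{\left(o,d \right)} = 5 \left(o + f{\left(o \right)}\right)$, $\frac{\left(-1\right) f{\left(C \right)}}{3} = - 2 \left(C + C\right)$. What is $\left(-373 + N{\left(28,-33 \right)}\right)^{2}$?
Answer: $2093809$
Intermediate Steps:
$f{\left(C \right)} = 12 C$ ($f{\left(C \right)} = - 3 \left(- 2 \left(C + C\right)\right) = - 3 \left(- 2 \cdot 2 C\right) = - 3 \left(- 4 C\right) = 12 C$)
$N{\left(o,d \right)} = 65 o$ ($N{\left(o,d \right)} = 5 \left(o + 12 o\right) = 5 \cdot 13 o = 65 o$)
$\left(-373 + N{\left(28,-33 \right)}\right)^{2} = \left(-373 + 65 \cdot 28\right)^{2} = \left(-373 + 1820\right)^{2} = 1447^{2} = 2093809$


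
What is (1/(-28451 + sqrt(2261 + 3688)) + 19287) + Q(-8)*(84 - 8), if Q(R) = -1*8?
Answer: 15119781001457/809453452 - 3*sqrt(661)/809453452 ≈ 18679.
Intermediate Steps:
Q(R) = -8
(1/(-28451 + sqrt(2261 + 3688)) + 19287) + Q(-8)*(84 - 8) = (1/(-28451 + sqrt(2261 + 3688)) + 19287) - 8*(84 - 8) = (1/(-28451 + sqrt(5949)) + 19287) - 8*76 = (1/(-28451 + 3*sqrt(661)) + 19287) - 608 = (19287 + 1/(-28451 + 3*sqrt(661))) - 608 = 18679 + 1/(-28451 + 3*sqrt(661))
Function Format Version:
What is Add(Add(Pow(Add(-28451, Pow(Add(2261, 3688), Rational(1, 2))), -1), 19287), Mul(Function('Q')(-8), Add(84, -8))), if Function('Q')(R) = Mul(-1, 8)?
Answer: Add(Rational(15119781001457, 809453452), Mul(Rational(-3, 809453452), Pow(661, Rational(1, 2)))) ≈ 18679.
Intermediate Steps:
Function('Q')(R) = -8
Add(Add(Pow(Add(-28451, Pow(Add(2261, 3688), Rational(1, 2))), -1), 19287), Mul(Function('Q')(-8), Add(84, -8))) = Add(Add(Pow(Add(-28451, Pow(Add(2261, 3688), Rational(1, 2))), -1), 19287), Mul(-8, Add(84, -8))) = Add(Add(Pow(Add(-28451, Pow(5949, Rational(1, 2))), -1), 19287), Mul(-8, 76)) = Add(Add(Pow(Add(-28451, Mul(3, Pow(661, Rational(1, 2)))), -1), 19287), -608) = Add(Add(19287, Pow(Add(-28451, Mul(3, Pow(661, Rational(1, 2)))), -1)), -608) = Add(18679, Pow(Add(-28451, Mul(3, Pow(661, Rational(1, 2)))), -1))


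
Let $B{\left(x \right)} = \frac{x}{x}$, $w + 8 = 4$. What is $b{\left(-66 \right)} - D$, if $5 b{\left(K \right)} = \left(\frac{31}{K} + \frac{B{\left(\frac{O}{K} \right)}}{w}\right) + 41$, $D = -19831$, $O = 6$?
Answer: $\frac{13093777}{660} \approx 19839.0$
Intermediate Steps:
$w = -4$ ($w = -8 + 4 = -4$)
$B{\left(x \right)} = 1$
$b{\left(K \right)} = \frac{163}{20} + \frac{31}{5 K}$ ($b{\left(K \right)} = \frac{\left(\frac{31}{K} + 1 \frac{1}{-4}\right) + 41}{5} = \frac{\left(\frac{31}{K} + 1 \left(- \frac{1}{4}\right)\right) + 41}{5} = \frac{\left(\frac{31}{K} - \frac{1}{4}\right) + 41}{5} = \frac{\left(- \frac{1}{4} + \frac{31}{K}\right) + 41}{5} = \frac{\frac{163}{4} + \frac{31}{K}}{5} = \frac{163}{20} + \frac{31}{5 K}$)
$b{\left(-66 \right)} - D = \frac{124 + 163 \left(-66\right)}{20 \left(-66\right)} - -19831 = \frac{1}{20} \left(- \frac{1}{66}\right) \left(124 - 10758\right) + 19831 = \frac{1}{20} \left(- \frac{1}{66}\right) \left(-10634\right) + 19831 = \frac{5317}{660} + 19831 = \frac{13093777}{660}$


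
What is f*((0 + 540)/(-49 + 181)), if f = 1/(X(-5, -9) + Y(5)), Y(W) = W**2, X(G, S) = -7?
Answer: 5/22 ≈ 0.22727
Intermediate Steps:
f = 1/18 (f = 1/(-7 + 5**2) = 1/(-7 + 25) = 1/18 ≈ 0.055556)
f*((0 + 540)/(-49 + 181)) = ((0 + 540)/(-49 + 181))/18 = (540/132)/18 = (540*(1/132))/18 = (1/18)*(45/11) = 5/22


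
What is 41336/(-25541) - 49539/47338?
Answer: -3222039167/1209059858 ≈ -2.6649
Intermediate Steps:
41336/(-25541) - 49539/47338 = 41336*(-1/25541) - 49539*1/47338 = -41336/25541 - 49539/47338 = -3222039167/1209059858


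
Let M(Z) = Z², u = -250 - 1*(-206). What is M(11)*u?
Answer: -5324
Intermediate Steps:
u = -44 (u = -250 + 206 = -44)
M(11)*u = 11²*(-44) = 121*(-44) = -5324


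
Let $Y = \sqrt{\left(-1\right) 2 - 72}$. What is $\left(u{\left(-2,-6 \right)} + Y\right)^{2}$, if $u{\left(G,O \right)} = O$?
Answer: $\left(6 - i \sqrt{74}\right)^{2} \approx -38.0 - 103.23 i$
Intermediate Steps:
$Y = i \sqrt{74}$ ($Y = \sqrt{-2 - 72} = \sqrt{-74} = i \sqrt{74} \approx 8.6023 i$)
$\left(u{\left(-2,-6 \right)} + Y\right)^{2} = \left(-6 + i \sqrt{74}\right)^{2}$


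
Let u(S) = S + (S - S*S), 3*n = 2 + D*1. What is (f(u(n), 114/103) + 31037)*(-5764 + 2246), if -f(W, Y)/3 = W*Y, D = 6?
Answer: -11248520042/103 ≈ -1.0921e+8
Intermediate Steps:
n = 8/3 (n = (2 + 6*1)/3 = (2 + 6)/3 = (⅓)*8 = 8/3 ≈ 2.6667)
u(S) = -S² + 2*S (u(S) = S + (S - S²) = -S² + 2*S)
f(W, Y) = -3*W*Y
(f(u(n), 114/103) + 31037)*(-5764 + 2246) = (-3*8*(2 - 1*8/3)/3*114/103 + 31037)*(-5764 + 2246) = (-3*8*(2 - 8/3)/3*114*(1/103) + 31037)*(-3518) = (-3*(8/3)*(-⅔)*114/103 + 31037)*(-3518) = (-3*(-16/9)*114/103 + 31037)*(-3518) = (608/103 + 31037)*(-3518) = (3197419/103)*(-3518) = -11248520042/103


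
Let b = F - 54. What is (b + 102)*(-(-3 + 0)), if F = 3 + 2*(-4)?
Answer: 129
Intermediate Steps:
F = -5 (F = 3 - 8 = -5)
b = -59 (b = -5 - 54 = -59)
(b + 102)*(-(-3 + 0)) = (-59 + 102)*(-(-3 + 0)) = 43*(-1*(-3)) = 43*3 = 129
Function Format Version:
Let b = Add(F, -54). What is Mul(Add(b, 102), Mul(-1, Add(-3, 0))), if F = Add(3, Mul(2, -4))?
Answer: 129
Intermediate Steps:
F = -5 (F = Add(3, -8) = -5)
b = -59 (b = Add(-5, -54) = -59)
Mul(Add(b, 102), Mul(-1, Add(-3, 0))) = Mul(Add(-59, 102), Mul(-1, Add(-3, 0))) = Mul(43, Mul(-1, -3)) = Mul(43, 3) = 129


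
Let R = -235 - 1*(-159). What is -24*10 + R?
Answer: -316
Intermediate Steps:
R = -76 (R = -235 + 159 = -76)
-24*10 + R = -24*10 - 76 = -240 - 76 = -316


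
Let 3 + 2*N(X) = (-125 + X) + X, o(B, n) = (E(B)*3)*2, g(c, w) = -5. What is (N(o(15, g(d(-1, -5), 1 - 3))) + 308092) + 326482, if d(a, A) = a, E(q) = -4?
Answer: 634486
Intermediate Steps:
o(B, n) = -24 (o(B, n) = -4*3*2 = -12*2 = -24)
N(X) = -64 + X (N(X) = -3/2 + ((-125 + X) + X)/2 = -3/2 + (-125 + 2*X)/2 = -3/2 + (-125/2 + X) = -64 + X)
(N(o(15, g(d(-1, -5), 1 - 3))) + 308092) + 326482 = ((-64 - 24) + 308092) + 326482 = (-88 + 308092) + 326482 = 308004 + 326482 = 634486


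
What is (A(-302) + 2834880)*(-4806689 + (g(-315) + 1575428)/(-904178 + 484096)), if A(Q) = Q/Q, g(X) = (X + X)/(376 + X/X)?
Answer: -1079012865725112881416/79185457 ≈ -1.3626e+13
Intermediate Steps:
g(X) = 2*X/377 (g(X) = (2*X)/(376 + 1) = (2*X)/377 = (2*X)*(1/377) = 2*X/377)
A(Q) = 1
(A(-302) + 2834880)*(-4806689 + (g(-315) + 1575428)/(-904178 + 484096)) = (1 + 2834880)*(-4806689 + ((2/377)*(-315) + 1575428)/(-904178 + 484096)) = 2834881*(-4806689 + (-630/377 + 1575428)/(-420082)) = 2834881*(-4806689 + (593935726/377)*(-1/420082)) = 2834881*(-4806689 - 296967863/79185457) = 2834881*(-380620162089736/79185457) = -1079012865725112881416/79185457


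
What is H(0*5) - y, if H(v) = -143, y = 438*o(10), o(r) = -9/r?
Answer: 1256/5 ≈ 251.20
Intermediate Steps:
y = -1971/5 (y = 438*(-9/10) = -1971/5 ≈ -394.20)
H(0*5) - y = -143 - 1*(-1971/5) = -143 + 1971/5 = 1256/5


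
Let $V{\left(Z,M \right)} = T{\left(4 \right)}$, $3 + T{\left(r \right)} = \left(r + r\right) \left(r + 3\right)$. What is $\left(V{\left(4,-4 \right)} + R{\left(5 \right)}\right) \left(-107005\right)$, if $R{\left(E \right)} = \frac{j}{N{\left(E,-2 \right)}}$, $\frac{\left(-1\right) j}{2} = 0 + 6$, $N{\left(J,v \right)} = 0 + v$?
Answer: $-6313295$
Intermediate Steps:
$N{\left(J,v \right)} = v$
$j = -12$ ($j = - 2 \left(0 + 6\right) = \left(-2\right) 6 = -12$)
$T{\left(r \right)} = -3 + 2 r \left(3 + r\right)$ ($T{\left(r \right)} = -3 + \left(r + r\right) \left(r + 3\right) = -3 + 2 r \left(3 + r\right)$)
$V{\left(Z,M \right)} = 53$ ($V{\left(Z,M \right)} = -3 + 2 \cdot 4^{2} + 6 \cdot 4 = -3 + 2 \cdot 16 + 24 = -3 + 32 + 24 = 53$)
$R{\left(E \right)} = 6$ ($R{\left(E \right)} = - \frac{12}{-2} = \left(-12\right) \left(- \frac{1}{2}\right) = 6$)
$\left(V{\left(4,-4 \right)} + R{\left(5 \right)}\right) \left(-107005\right) = \left(53 + 6\right) \left(-107005\right) = 59 \left(-107005\right) = -6313295$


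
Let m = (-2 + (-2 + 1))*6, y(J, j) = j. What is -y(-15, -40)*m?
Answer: -720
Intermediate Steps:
m = -18 (m = (-2 - 1)*6 = -3*6 = -18)
-y(-15, -40)*m = -(-40)*(-18) = -1*720 = -720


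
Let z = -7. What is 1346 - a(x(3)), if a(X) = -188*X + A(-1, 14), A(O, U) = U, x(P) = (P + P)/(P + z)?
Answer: 1050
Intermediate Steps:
x(P) = 2*P/(-7 + P) (x(P) = (P + P)/(P - 7) = (2*P)/(-7 + P) = 2*P/(-7 + P))
a(X) = 14 - 188*X (a(X) = -188*X + 14 = 14 - 188*X)
1346 - a(x(3)) = 1346 - (14 - 376*3/(-7 + 3)) = 1346 - (14 - 376*3/(-4)) = 1346 - (14 - 376*3*(-1)/4) = 1346 - (14 - 188*(-3/2)) = 1346 - (14 + 282) = 1346 - 1*296 = 1346 - 296 = 1050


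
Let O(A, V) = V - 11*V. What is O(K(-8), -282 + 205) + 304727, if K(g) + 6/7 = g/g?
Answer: 305497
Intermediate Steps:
K(g) = 1/7 (K(g) = -6/7 + g/g = -6/7 + 1 = 1/7)
O(A, V) = -10*V
O(K(-8), -282 + 205) + 304727 = -10*(-282 + 205) + 304727 = -10*(-77) + 304727 = 770 + 304727 = 305497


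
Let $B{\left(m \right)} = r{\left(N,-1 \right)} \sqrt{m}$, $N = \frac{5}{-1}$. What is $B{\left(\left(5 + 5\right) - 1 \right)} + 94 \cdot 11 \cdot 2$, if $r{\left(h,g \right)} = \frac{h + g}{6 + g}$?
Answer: $\frac{10322}{5} \approx 2064.4$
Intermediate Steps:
$N = -5$ ($N = 5 \left(-1\right) = -5$)
$r{\left(h,g \right)} = \frac{g + h}{6 + g}$
$B{\left(m \right)} = - \frac{6 \sqrt{m}}{5}$ ($B{\left(m \right)} = \frac{-1 - 5}{6 - 1} \sqrt{m} = \frac{1}{5} \left(-6\right) \sqrt{m} = - \frac{6 \sqrt{m}}{5}$)
$B{\left(\left(5 + 5\right) - 1 \right)} + 94 \cdot 11 \cdot 2 = - \frac{6 \sqrt{\left(5 + 5\right) - 1}}{5} + 94 \cdot 11 \cdot 2 = - \frac{6 \sqrt{10 - 1}}{5} + 94 \cdot 22 = - \frac{6 \sqrt{9}}{5} + 2068 = \left(- \frac{6}{5}\right) 3 + 2068 = - \frac{18}{5} + 2068 = \frac{10322}{5}$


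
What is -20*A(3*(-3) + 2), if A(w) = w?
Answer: 140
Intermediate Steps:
-20*A(3*(-3) + 2) = -20*(3*(-3) + 2) = -20*(-9 + 2) = -20*(-7) = 140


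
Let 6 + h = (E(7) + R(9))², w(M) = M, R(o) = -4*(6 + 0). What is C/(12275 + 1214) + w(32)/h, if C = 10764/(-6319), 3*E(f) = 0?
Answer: 1360724116/24292542435 ≈ 0.056014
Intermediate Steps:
R(o) = -24 (R(o) = -4*6 = -24)
E(f) = 0 (E(f) = (⅓)*0 = 0)
h = 570 (h = -6 + (0 - 24)² = -6 + (-24)² = -6 + 576 = 570)
C = -10764/6319 (C = 10764*(-1/6319) = -10764/6319 ≈ -1.7034)
C/(12275 + 1214) + w(32)/h = -10764/(6319*(12275 + 1214)) + 32/570 = -10764/6319/13489 + 32*(1/570) = -10764/6319*1/13489 + 16/285 = -10764/85236991 + 16/285 = 1360724116/24292542435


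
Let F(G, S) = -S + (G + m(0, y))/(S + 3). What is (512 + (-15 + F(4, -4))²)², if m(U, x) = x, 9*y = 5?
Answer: 3729789184/6561 ≈ 5.6848e+5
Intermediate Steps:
y = 5/9 (y = (⅑)*5 = 5/9 ≈ 0.55556)
F(G, S) = -S + (5/9 + G)/(3 + S) (F(G, S) = -S + (G + 5/9)/(S + 3) = -S + (5/9 + G)/(3 + S))
(512 + (-15 + F(4, -4))²)² = (512 + (-15 + (5/9 + 4 - 1*(-4)² - 3*(-4))/(3 - 4))²)² = (512 + (-15 + (5/9 + 4 - 1*16 + 12)/(-1))²)² = (512 + (-15 - (5/9 + 4 - 16 + 12))²)² = (512 + (-15 - 1*5/9)²)² = (512 + (-15 - 5/9)²)² = (512 + (-140/9)²)² = (512 + 19600/81)² = (61072/81)² = 3729789184/6561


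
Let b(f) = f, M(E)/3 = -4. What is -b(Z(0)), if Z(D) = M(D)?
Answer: 12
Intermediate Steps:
M(E) = -12 (M(E) = 3*(-4) = -12)
Z(D) = -12
-b(Z(0)) = -1*(-12) = 12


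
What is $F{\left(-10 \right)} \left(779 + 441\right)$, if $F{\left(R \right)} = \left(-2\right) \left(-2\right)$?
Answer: $4880$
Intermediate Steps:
$F{\left(R \right)} = 4$
$F{\left(-10 \right)} \left(779 + 441\right) = 4 \left(779 + 441\right) = 4 \cdot 1220 = 4880$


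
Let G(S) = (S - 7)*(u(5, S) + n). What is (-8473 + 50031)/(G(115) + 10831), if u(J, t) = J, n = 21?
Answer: 41558/13639 ≈ 3.0470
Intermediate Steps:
G(S) = -182 + 26*S (G(S) = (S - 7)*(5 + 21) = (-7 + S)*26 = -182 + 26*S)
(-8473 + 50031)/(G(115) + 10831) = (-8473 + 50031)/((-182 + 26*115) + 10831) = 41558/((-182 + 2990) + 10831) = 41558/(2808 + 10831) = 41558/13639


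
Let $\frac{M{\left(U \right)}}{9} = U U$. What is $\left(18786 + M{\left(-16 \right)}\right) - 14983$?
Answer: $6107$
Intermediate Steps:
$M{\left(U \right)} = 9 U^{2}$ ($M{\left(U \right)} = 9 U U = 9 U^{2}$)
$\left(18786 + M{\left(-16 \right)}\right) - 14983 = \left(18786 + 9 \left(-16\right)^{2}\right) - 14983 = \left(18786 + 9 \cdot 256\right) - 14983 = \left(18786 + 2304\right) - 14983 = 21090 - 14983 = 6107$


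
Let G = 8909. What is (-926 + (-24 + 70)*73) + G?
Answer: 11341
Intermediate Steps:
(-926 + (-24 + 70)*73) + G = (-926 + (-24 + 70)*73) + 8909 = (-926 + 46*73) + 8909 = (-926 + 3358) + 8909 = 2432 + 8909 = 11341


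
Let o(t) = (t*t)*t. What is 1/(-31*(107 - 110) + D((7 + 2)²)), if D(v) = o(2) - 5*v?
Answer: -1/304 ≈ -0.0032895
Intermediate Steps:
o(t) = t³ (o(t) = t²*t = t³)
D(v) = 8 - 5*v (D(v) = 2³ - 5*v = 8 - 5*v)
1/(-31*(107 - 110) + D((7 + 2)²)) = 1/(-31*(107 - 110) + (8 - 5*(7 + 2)²)) = 1/(-31*(-3) + (8 - 5*9²)) = 1/(93 + (8 - 5*81)) = 1/(93 + (8 - 405)) = 1/(93 - 397) = 1/(-304) = -1/304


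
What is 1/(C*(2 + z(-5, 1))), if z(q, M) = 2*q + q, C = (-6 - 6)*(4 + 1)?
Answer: 1/780 ≈ 0.0012821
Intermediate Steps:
C = -60 (C = -12*5 = -60)
z(q, M) = 3*q
1/(C*(2 + z(-5, 1))) = 1/(-60*(2 + 3*(-5))) = 1/(-60*(2 - 15)) = 1/(-60*(-13)) = 1/780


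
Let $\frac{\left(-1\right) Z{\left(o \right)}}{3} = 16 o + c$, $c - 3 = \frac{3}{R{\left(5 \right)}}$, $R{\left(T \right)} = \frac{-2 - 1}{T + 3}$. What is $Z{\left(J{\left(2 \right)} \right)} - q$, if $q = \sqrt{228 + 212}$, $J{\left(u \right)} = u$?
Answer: $-81 - 2 \sqrt{110} \approx -101.98$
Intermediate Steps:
$R{\left(T \right)} = - \frac{3}{3 + T}$
$c = -5$ ($c = 3 + \frac{3}{\left(-3\right) \frac{1}{3 + 5}} = 3 + \frac{3}{\left(-3\right) \frac{1}{8}} = 3 + \frac{3}{- \frac{3}{8}} = 3 + 3 \left(- \frac{8}{3}\right) = 3 - 8 = -5$)
$q = 2 \sqrt{110}$ ($q = \sqrt{440} = 2 \sqrt{110} \approx 20.976$)
$Z{\left(o \right)} = 15 - 48 o$ ($Z{\left(o \right)} = - 3 \left(16 o - 5\right) = - 3 \left(-5 + 16 o\right) = 15 - 48 o$)
$Z{\left(J{\left(2 \right)} \right)} - q = \left(15 - 96\right) - 2 \sqrt{110} = -81 - 2 \sqrt{110}$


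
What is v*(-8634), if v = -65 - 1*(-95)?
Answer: -259020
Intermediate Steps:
v = 30 (v = -65 + 95 = 30)
v*(-8634) = 30*(-8634) = -259020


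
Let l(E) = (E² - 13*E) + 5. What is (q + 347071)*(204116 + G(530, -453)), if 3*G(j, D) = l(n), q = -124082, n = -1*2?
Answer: 136554672787/3 ≈ 4.5518e+10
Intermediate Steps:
n = -2
l(E) = 5 + E² - 13*E
G(j, D) = 35/3 (G(j, D) = (5 + (-2)² - 13*(-2))/3 = (5 + 4 + 26)/3 = (⅓)*35 = 35/3)
(q + 347071)*(204116 + G(530, -453)) = (-124082 + 347071)*(204116 + 35/3) = 222989*(612383/3) = 136554672787/3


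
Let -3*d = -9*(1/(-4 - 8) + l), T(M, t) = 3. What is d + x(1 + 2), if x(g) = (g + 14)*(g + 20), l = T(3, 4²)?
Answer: 1599/4 ≈ 399.75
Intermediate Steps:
l = 3
x(g) = (14 + g)*(20 + g)
d = 35/4 (d = -(-3)*(1/(-4 - 8) + 3) = -(-3)*(1/(-12) + 3) = -(-3)*(-1/12 + 3) = -(-3)*35/12 = -⅓*(-105/4) = 35/4 ≈ 8.7500)
d + x(1 + 2) = 35/4 + (280 + (1 + 2)² + 34*(1 + 2)) = 35/4 + (280 + 3² + 34*3) = 35/4 + (280 + 9 + 102) = 35/4 + 391 = 1599/4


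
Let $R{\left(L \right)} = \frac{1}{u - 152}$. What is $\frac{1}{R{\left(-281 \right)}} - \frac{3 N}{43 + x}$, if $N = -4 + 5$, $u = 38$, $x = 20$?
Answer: $- \frac{2395}{21} \approx -114.05$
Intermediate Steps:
$R{\left(L \right)} = - \frac{1}{114}$ ($R{\left(L \right)} = \frac{1}{38 - 152} = \frac{1}{-114} = - \frac{1}{114}$)
$N = 1$
$\frac{1}{R{\left(-281 \right)}} - \frac{3 N}{43 + x} = \frac{1}{- \frac{1}{114}} - \frac{3 \cdot 1}{43 + 20} = -114 - \frac{1}{63} \cdot 3 = -114 - \frac{1}{21} = - \frac{2395}{21}$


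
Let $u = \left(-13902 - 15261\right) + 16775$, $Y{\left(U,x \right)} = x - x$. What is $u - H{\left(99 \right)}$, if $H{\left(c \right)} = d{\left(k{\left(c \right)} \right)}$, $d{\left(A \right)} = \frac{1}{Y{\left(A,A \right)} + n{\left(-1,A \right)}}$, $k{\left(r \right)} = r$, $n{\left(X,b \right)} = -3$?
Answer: $- \frac{37163}{3} \approx -12388.0$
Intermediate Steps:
$Y{\left(U,x \right)} = 0$
$d{\left(A \right)} = - \frac{1}{3}$ ($d{\left(A \right)} = \frac{1}{0 - 3} = \frac{1}{-3} = - \frac{1}{3}$)
$H{\left(c \right)} = - \frac{1}{3}$
$u = -12388$ ($u = -29163 + 16775 = -12388$)
$u - H{\left(99 \right)} = -12388 - - \frac{1}{3} = -12388 + \frac{1}{3} = - \frac{37163}{3}$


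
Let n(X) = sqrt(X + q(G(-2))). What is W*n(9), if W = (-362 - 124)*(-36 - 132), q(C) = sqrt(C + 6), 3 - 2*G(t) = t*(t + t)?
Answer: 40824*sqrt(36 + 2*sqrt(14)) ≈ 2.6920e+5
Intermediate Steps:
G(t) = 3/2 - t**2 (G(t) = 3/2 - t*(t + t)/2 = 3/2 - t*2*t/2 = 3/2 - t**2)
q(C) = sqrt(6 + C)
n(X) = sqrt(X + sqrt(14)/2) (n(X) = sqrt(X + sqrt(6 + (3/2 - 1*(-2)**2))) = sqrt(X + sqrt(6 + (3/2 - 1*4))) = sqrt(X + sqrt(6 + (3/2 - 4))) = sqrt(X + sqrt(6 - 5/2)) = sqrt(X + sqrt(7/2)) = sqrt(X + sqrt(14)/2))
W = 81648 (W = -486*(-168) = 81648)
W*n(9) = 81648*(sqrt(2*sqrt(14) + 4*9)/2) = 81648*(sqrt(2*sqrt(14) + 36)/2) = 81648*(sqrt(36 + 2*sqrt(14))/2) = 40824*sqrt(36 + 2*sqrt(14))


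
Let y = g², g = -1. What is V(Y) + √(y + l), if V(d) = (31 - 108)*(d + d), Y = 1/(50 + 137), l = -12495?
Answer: -14/17 + I*√12494 ≈ -0.82353 + 111.78*I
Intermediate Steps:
Y = 1/187 ≈ 0.0053476
V(d) = -154*d
y = 1 (y = (-1)² = 1)
V(Y) + √(y + l) = -154*1/187 + √(1 - 12495) = -14/17 + √(-12494) = -14/17 + I*√12494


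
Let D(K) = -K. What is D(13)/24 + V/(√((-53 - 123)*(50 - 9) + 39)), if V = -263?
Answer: -13/24 + 263*I*√7177/7177 ≈ -0.54167 + 3.1044*I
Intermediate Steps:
D(13)/24 + V/(√((-53 - 123)*(50 - 9) + 39)) = -1*13/24 - 263/√((-53 - 123)*(50 - 9) + 39) = -13*1/24 - 263/√(-176*41 + 39) = -13/24 - 263/√(-7216 + 39) = -13/24 - 263*(-I*√7177/7177) = -13/24 - (-263)*I*√7177/7177 = -13/24 + 263*I*√7177/7177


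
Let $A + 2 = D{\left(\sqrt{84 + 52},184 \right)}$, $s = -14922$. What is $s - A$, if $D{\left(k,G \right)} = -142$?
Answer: $-14778$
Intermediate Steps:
$A = -144$ ($A = -2 - 142 = -144$)
$s - A = -14922 - -144 = -14922 + 144 = -14778$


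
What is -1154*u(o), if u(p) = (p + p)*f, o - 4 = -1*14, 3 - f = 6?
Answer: -69240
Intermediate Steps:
f = -3 (f = 3 - 1*6 = 3 - 6 = -3)
o = -10 (o = 4 - 1*14 = 4 - 14 = -10)
u(p) = -6*p (u(p) = (p + p)*(-3) = (2*p)*(-3) = -6*p)
-1154*u(o) = -(-6924)*(-10) = -1154*60 = -69240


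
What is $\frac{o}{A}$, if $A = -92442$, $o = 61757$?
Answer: $- \frac{61757}{92442} \approx -0.66806$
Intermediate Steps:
$\frac{o}{A} = \frac{61757}{-92442} = 61757 \left(- \frac{1}{92442}\right) = - \frac{61757}{92442}$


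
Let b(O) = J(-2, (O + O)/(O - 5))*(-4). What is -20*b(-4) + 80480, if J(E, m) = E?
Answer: 80320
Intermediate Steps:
b(O) = 8 (b(O) = -2*(-4) = 8)
-20*b(-4) + 80480 = -20*8 + 80480 = -160 + 80480 = 80320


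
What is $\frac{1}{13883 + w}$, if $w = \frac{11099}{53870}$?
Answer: $\frac{53870}{747888309} \approx 7.2029 \cdot 10^{-5}$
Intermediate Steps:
$w = \frac{11099}{53870}$ ($w = 11099 \cdot \frac{1}{53870} = \frac{11099}{53870} \approx 0.20603$)
$\frac{1}{13883 + w} = \frac{1}{13883 + \frac{11099}{53870}} = \frac{1}{\frac{747888309}{53870}} = \frac{53870}{747888309}$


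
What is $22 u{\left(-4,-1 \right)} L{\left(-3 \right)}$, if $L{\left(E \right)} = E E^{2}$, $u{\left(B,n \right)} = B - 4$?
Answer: $4752$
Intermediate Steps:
$u{\left(B,n \right)} = -4 + B$
$L{\left(E \right)} = E^{3}$
$22 u{\left(-4,-1 \right)} L{\left(-3 \right)} = 22 \left(-4 - 4\right) \left(-3\right)^{3} = 22 \left(-8\right) \left(-27\right) = \left(-176\right) \left(-27\right) = 4752$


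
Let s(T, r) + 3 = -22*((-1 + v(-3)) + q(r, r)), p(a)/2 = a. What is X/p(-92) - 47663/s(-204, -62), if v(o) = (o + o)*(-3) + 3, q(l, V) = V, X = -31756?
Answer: 5119321/42366 ≈ 120.84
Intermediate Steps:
p(a) = 2*a
v(o) = 3 - 6*o (v(o) = (2*o)*(-3) + 3 = -6*o + 3 = 3 - 6*o)
s(T, r) = -443 - 22*r (s(T, r) = -3 - 22*((-1 + (3 - 6*(-3))) + r) = -3 - 22*((-1 + (3 + 18)) + r) = -3 - 22*((-1 + 21) + r) = -3 - 22*(20 + r) = -3 + (-440 - 22*r) = -443 - 22*r)
X/p(-92) - 47663/s(-204, -62) = -31756/(2*(-92)) - 47663/(-443 - 22*(-62)) = -31756/(-184) - 47663/(-443 + 1364) = -31756*(-1/184) - 47663/921 = 7939/46 - 47663*1/921 = 7939/46 - 47663/921 = 5119321/42366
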